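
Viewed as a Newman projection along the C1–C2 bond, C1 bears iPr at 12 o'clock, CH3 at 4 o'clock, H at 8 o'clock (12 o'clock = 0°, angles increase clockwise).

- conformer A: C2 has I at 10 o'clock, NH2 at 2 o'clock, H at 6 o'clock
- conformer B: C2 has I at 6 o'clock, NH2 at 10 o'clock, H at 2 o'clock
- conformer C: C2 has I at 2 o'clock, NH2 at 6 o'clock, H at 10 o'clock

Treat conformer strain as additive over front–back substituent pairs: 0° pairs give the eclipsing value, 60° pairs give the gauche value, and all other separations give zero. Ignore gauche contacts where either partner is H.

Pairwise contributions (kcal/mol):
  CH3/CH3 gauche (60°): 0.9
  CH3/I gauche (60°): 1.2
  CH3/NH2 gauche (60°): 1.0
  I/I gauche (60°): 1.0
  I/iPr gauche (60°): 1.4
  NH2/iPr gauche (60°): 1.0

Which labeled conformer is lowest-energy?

A (staggered): iPr(0°)/I(300°) gauche 1.4; iPr(0°)/NH2(60°) gauche 1.0; CH3(120°)/NH2(60°) gauche 1.0 → 3.4 kcal/mol.
B (staggered): iPr(0°)/NH2(300°) gauche 1.0; CH3(120°)/I(180°) gauche 1.2 → 2.2 kcal/mol.
C (staggered): iPr(0°)/I(60°) gauche 1.4; CH3(120°)/I(60°) gauche 1.2; CH3(120°)/NH2(180°) gauche 1.0 → 3.6 kcal/mol.
B has the lowest total (2.2 kcal/mol).

B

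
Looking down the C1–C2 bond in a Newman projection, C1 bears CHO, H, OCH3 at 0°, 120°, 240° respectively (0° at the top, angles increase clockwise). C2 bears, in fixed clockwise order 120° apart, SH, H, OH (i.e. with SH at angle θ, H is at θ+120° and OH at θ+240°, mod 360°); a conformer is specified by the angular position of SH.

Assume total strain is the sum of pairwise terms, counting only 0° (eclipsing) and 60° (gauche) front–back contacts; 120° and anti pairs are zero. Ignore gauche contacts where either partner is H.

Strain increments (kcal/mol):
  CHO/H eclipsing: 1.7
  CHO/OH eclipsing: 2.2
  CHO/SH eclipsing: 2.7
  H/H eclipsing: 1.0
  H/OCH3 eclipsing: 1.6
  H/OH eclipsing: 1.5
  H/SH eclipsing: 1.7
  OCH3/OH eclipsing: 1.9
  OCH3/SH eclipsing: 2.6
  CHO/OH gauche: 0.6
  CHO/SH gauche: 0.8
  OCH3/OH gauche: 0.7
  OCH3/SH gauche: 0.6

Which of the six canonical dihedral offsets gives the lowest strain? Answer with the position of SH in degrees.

SH at 0° (eclipsed): CHO(0°)/SH(0°) eclipsed 2.7; H(120°)/H(120°) eclipsed 1.0; OCH3(240°)/OH(240°) eclipsed 1.9 → 5.6 kcal/mol.
SH at 60° (staggered): CHO(0°)/SH(60°) gauche 0.8; CHO(0°)/OH(300°) gauche 0.6; OCH3(240°)/OH(300°) gauche 0.7 → 2.1 kcal/mol.
SH at 120° (eclipsed): CHO(0°)/OH(0°) eclipsed 2.2; H(120°)/SH(120°) eclipsed 1.7; OCH3(240°)/H(240°) eclipsed 1.6 → 5.5 kcal/mol.
SH at 180° (staggered): CHO(0°)/OH(60°) gauche 0.6; OCH3(240°)/SH(180°) gauche 0.6 → 1.2 kcal/mol.
SH at 240° (eclipsed): CHO(0°)/H(0°) eclipsed 1.7; H(120°)/OH(120°) eclipsed 1.5; OCH3(240°)/SH(240°) eclipsed 2.6 → 5.8 kcal/mol.
SH at 300° (staggered): CHO(0°)/SH(300°) gauche 0.8; OCH3(240°)/SH(300°) gauche 0.6; OCH3(240°)/OH(180°) gauche 0.7 → 2.1 kcal/mol.
The minimum (1.2 kcal/mol) occurs with SH at 180°.

180°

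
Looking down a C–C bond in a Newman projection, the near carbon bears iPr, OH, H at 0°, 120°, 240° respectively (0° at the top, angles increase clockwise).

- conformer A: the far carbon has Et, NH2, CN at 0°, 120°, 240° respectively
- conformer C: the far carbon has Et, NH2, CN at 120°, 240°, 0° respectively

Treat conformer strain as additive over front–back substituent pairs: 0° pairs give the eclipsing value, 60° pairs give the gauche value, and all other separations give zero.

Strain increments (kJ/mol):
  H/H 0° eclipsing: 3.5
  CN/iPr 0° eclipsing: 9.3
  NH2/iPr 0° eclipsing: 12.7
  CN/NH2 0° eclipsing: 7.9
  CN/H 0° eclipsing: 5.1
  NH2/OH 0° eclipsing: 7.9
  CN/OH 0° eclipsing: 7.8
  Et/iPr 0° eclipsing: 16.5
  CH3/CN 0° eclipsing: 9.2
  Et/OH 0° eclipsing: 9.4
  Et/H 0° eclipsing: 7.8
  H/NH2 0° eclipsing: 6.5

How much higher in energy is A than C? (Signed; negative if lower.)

+4.3 kJ/mol

A (eclipsed): iPr(0°)/Et(0°) eclipsed 16.5; OH(120°)/NH2(120°) eclipsed 7.9; H(240°)/CN(240°) eclipsed 5.1 → 29.5 kJ/mol.
C (eclipsed): iPr(0°)/CN(0°) eclipsed 9.3; OH(120°)/Et(120°) eclipsed 9.4; H(240°)/NH2(240°) eclipsed 6.5 → 25.2 kJ/mol.
E(A) − E(C) = 29.5 − 25.2 = +4.3 kJ/mol.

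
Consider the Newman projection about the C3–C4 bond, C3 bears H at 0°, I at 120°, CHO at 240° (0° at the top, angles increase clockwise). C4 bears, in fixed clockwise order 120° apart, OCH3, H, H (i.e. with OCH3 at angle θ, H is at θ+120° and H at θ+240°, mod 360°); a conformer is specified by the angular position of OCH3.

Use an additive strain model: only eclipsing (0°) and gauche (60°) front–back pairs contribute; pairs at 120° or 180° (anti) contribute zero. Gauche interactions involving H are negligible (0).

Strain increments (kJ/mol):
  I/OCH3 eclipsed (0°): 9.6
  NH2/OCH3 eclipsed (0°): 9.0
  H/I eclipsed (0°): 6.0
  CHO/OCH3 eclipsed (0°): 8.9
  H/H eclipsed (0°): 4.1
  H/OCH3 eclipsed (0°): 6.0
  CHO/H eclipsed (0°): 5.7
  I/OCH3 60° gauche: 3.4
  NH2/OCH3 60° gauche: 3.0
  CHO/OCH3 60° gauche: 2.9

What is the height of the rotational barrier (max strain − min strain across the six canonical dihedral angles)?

16.5 kJ/mol

OCH3 at 0° (eclipsed): H–OCH3 eclipsed, I–H eclipsed, CHO–H eclipsed; 6.0 + 6.0 + 5.7 = 17.7 kJ/mol.
OCH3 at 60° (staggered): I–OCH3 gauche; 3.4 = 3.4 kJ/mol.
OCH3 at 120° (eclipsed): H–H eclipsed, I–OCH3 eclipsed, CHO–H eclipsed; 4.1 + 9.6 + 5.7 = 19.4 kJ/mol.
OCH3 at 180° (staggered): I–OCH3 gauche, CHO–OCH3 gauche; 3.4 + 2.9 = 6.3 kJ/mol.
OCH3 at 240° (eclipsed): H–H eclipsed, I–H eclipsed, CHO–OCH3 eclipsed; 4.1 + 6.0 + 8.9 = 19.0 kJ/mol.
OCH3 at 300° (staggered): CHO–OCH3 gauche; 2.9 = 2.9 kJ/mol.
Max at 120° (19.4 kJ/mol), min at 300° (2.9 kJ/mol); barrier = 16.5 kJ/mol.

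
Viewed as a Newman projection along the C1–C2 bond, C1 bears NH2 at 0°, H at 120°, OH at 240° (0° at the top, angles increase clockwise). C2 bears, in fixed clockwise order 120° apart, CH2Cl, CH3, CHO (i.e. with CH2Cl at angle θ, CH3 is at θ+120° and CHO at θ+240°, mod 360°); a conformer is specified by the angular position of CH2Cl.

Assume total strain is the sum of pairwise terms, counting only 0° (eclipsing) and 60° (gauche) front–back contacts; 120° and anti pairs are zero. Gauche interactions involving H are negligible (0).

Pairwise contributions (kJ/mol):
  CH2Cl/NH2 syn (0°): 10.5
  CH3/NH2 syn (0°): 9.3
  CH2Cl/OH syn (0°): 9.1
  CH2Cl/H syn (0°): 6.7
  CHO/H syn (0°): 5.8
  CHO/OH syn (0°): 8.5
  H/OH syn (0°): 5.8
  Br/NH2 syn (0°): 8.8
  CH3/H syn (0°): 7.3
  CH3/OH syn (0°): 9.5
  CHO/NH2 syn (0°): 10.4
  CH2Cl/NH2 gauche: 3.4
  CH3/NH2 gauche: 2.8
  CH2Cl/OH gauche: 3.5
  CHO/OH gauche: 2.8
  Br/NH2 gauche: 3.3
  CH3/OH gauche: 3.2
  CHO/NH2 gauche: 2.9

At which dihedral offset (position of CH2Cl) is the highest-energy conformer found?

CH2Cl at 0° (eclipsed): NH2(0°)/CH2Cl(0°) eclipsed 10.5; H(120°)/CH3(120°) eclipsed 7.3; OH(240°)/CHO(240°) eclipsed 8.5 → 26.3 kJ/mol.
CH2Cl at 60° (staggered): NH2(0°)/CH2Cl(60°) gauche 3.4; NH2(0°)/CHO(300°) gauche 2.9; OH(240°)/CH3(180°) gauche 3.2; OH(240°)/CHO(300°) gauche 2.8 → 12.3 kJ/mol.
CH2Cl at 120° (eclipsed): NH2(0°)/CHO(0°) eclipsed 10.4; H(120°)/CH2Cl(120°) eclipsed 6.7; OH(240°)/CH3(240°) eclipsed 9.5 → 26.6 kJ/mol.
CH2Cl at 180° (staggered): NH2(0°)/CH3(300°) gauche 2.8; NH2(0°)/CHO(60°) gauche 2.9; OH(240°)/CH2Cl(180°) gauche 3.5; OH(240°)/CH3(300°) gauche 3.2 → 12.4 kJ/mol.
CH2Cl at 240° (eclipsed): NH2(0°)/CH3(0°) eclipsed 9.3; H(120°)/CHO(120°) eclipsed 5.8; OH(240°)/CH2Cl(240°) eclipsed 9.1 → 24.2 kJ/mol.
CH2Cl at 300° (staggered): NH2(0°)/CH2Cl(300°) gauche 3.4; NH2(0°)/CH3(60°) gauche 2.8; OH(240°)/CH2Cl(300°) gauche 3.5; OH(240°)/CHO(180°) gauche 2.8 → 12.5 kJ/mol.
The maximum (26.6 kJ/mol) occurs with CH2Cl at 120°.

120°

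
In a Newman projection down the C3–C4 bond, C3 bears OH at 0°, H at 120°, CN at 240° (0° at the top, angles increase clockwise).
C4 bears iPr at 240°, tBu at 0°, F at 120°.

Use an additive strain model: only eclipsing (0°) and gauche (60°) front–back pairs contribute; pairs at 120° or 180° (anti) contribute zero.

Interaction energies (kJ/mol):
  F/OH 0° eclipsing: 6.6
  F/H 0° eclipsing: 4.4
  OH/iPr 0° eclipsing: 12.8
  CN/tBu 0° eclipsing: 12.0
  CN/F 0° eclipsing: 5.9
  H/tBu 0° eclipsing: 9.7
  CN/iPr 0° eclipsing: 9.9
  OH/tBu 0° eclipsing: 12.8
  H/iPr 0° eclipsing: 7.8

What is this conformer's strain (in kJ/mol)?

This conformer (eclipsed): OH–tBu eclipsed, H–F eclipsed, CN–iPr eclipsed; 12.8 + 4.4 + 9.9 = 27.1 kJ/mol.

27.1 kJ/mol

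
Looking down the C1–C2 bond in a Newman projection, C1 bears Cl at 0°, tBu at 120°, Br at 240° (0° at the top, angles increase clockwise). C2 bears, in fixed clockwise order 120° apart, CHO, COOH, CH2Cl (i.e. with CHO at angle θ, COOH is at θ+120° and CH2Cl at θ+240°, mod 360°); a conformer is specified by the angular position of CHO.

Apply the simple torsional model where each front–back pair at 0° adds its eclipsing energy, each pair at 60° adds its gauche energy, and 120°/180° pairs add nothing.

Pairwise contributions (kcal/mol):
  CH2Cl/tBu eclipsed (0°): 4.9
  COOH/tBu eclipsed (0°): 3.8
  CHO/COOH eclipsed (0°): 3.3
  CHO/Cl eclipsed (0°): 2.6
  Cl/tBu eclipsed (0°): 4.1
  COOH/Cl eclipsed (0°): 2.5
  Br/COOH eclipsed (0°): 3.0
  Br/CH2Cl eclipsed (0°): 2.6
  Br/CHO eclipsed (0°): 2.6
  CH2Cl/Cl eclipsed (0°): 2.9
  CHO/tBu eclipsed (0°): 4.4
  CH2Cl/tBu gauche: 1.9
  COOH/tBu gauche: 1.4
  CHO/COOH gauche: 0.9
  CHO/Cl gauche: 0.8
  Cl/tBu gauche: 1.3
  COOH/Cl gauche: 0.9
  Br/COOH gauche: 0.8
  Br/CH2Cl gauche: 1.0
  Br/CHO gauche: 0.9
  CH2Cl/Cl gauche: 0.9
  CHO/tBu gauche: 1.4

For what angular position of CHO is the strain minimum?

60°

CHO at 0° (eclipsed): Cl–CHO eclipsed, tBu–COOH eclipsed, Br–CH2Cl eclipsed; 2.6 + 3.8 + 2.6 = 9.0 kcal/mol.
CHO at 60° (staggered): Cl–CHO gauche, Cl–CH2Cl gauche, tBu–CHO gauche, tBu–COOH gauche, Br–COOH gauche, Br–CH2Cl gauche; 0.8 + 0.9 + 1.4 + 1.4 + 0.8 + 1.0 = 6.3 kcal/mol.
CHO at 120° (eclipsed): Cl–CH2Cl eclipsed, tBu–CHO eclipsed, Br–COOH eclipsed; 2.9 + 4.4 + 3.0 = 10.3 kcal/mol.
CHO at 180° (staggered): Cl–COOH gauche, Cl–CH2Cl gauche, tBu–CHO gauche, tBu–CH2Cl gauche, Br–CHO gauche, Br–COOH gauche; 0.9 + 0.9 + 1.4 + 1.9 + 0.9 + 0.8 = 6.8 kcal/mol.
CHO at 240° (eclipsed): Cl–COOH eclipsed, tBu–CH2Cl eclipsed, Br–CHO eclipsed; 2.5 + 4.9 + 2.6 = 10.0 kcal/mol.
CHO at 300° (staggered): Cl–CHO gauche, Cl–COOH gauche, tBu–COOH gauche, tBu–CH2Cl gauche, Br–CHO gauche, Br–CH2Cl gauche; 0.8 + 0.9 + 1.4 + 1.9 + 0.9 + 1.0 = 6.9 kcal/mol.
The minimum (6.3 kcal/mol) occurs with CHO at 60°.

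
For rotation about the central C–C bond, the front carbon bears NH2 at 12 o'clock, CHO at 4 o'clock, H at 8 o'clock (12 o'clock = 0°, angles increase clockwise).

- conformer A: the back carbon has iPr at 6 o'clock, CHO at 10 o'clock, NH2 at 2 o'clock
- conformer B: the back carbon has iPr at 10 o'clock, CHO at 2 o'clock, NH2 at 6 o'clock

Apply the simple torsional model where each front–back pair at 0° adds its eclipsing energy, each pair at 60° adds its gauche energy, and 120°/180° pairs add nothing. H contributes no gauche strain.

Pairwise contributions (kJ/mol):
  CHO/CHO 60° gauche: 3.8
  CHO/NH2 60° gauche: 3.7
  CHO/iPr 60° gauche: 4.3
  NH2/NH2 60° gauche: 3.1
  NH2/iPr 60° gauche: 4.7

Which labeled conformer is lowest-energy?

A

A (staggered): NH2(0°)/CHO(300°) gauche 3.7; NH2(0°)/NH2(60°) gauche 3.1; CHO(120°)/iPr(180°) gauche 4.3; CHO(120°)/NH2(60°) gauche 3.7 → 14.8 kJ/mol.
B (staggered): NH2(0°)/iPr(300°) gauche 4.7; NH2(0°)/CHO(60°) gauche 3.7; CHO(120°)/CHO(60°) gauche 3.8; CHO(120°)/NH2(180°) gauche 3.7 → 15.9 kJ/mol.
A has the lowest total (14.8 kJ/mol).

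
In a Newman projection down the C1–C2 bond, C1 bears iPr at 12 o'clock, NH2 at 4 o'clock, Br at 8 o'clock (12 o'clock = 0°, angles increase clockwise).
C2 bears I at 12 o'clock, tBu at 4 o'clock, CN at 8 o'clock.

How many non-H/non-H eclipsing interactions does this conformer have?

Non-H eclipsing pairs: iPr(0°)/I(0°); NH2(120°)/tBu(120°); Br(240°)/CN(240°) — 3 interactions.

3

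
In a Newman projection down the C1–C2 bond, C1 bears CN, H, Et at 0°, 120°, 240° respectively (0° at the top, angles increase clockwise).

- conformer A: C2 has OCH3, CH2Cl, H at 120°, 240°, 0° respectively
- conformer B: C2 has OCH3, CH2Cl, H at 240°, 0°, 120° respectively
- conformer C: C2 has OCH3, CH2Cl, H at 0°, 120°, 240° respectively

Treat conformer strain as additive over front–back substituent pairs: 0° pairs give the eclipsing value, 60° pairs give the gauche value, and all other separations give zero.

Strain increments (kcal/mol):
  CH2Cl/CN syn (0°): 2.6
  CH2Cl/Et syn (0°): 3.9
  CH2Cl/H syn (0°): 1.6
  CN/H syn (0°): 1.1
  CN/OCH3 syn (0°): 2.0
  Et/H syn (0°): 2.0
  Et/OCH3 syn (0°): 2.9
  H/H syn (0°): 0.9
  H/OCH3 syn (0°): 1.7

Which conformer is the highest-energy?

A (eclipsed): CN–H eclipsed, H–OCH3 eclipsed, Et–CH2Cl eclipsed; 1.1 + 1.7 + 3.9 = 6.7 kcal/mol.
B (eclipsed): CN–CH2Cl eclipsed, H–H eclipsed, Et–OCH3 eclipsed; 2.6 + 0.9 + 2.9 = 6.4 kcal/mol.
C (eclipsed): CN–OCH3 eclipsed, H–CH2Cl eclipsed, Et–H eclipsed; 2.0 + 1.6 + 2.0 = 5.6 kcal/mol.
A has the highest total (6.7 kcal/mol).

A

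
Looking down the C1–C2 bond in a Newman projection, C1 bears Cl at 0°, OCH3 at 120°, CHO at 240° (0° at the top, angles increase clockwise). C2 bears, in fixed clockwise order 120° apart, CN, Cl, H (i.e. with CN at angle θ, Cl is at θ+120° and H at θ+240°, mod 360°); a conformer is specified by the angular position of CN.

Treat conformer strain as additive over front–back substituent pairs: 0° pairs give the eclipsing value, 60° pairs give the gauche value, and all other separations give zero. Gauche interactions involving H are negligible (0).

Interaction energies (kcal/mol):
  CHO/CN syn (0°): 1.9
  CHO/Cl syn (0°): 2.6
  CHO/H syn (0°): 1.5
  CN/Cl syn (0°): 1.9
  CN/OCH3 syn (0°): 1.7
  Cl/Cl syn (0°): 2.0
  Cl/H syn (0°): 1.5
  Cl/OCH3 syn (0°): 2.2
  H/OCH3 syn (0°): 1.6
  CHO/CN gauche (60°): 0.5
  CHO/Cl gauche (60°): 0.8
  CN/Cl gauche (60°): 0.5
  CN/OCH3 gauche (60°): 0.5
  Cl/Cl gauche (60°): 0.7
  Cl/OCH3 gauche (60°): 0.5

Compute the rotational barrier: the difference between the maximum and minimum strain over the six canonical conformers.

3.6 kcal/mol

CN at 0° (eclipsed): Cl(0°)/CN(0°) eclipsed 1.9; OCH3(120°)/Cl(120°) eclipsed 2.2; CHO(240°)/H(240°) eclipsed 1.5 → 5.6 kcal/mol.
CN at 60° (staggered): Cl(0°)/CN(60°) gauche 0.5; OCH3(120°)/CN(60°) gauche 0.5; OCH3(120°)/Cl(180°) gauche 0.5; CHO(240°)/Cl(180°) gauche 0.8 → 2.3 kcal/mol.
CN at 120° (eclipsed): Cl(0°)/H(0°) eclipsed 1.5; OCH3(120°)/CN(120°) eclipsed 1.7; CHO(240°)/Cl(240°) eclipsed 2.6 → 5.8 kcal/mol.
CN at 180° (staggered): Cl(0°)/Cl(300°) gauche 0.7; OCH3(120°)/CN(180°) gauche 0.5; CHO(240°)/CN(180°) gauche 0.5; CHO(240°)/Cl(300°) gauche 0.8 → 2.5 kcal/mol.
CN at 240° (eclipsed): Cl(0°)/Cl(0°) eclipsed 2.0; OCH3(120°)/H(120°) eclipsed 1.6; CHO(240°)/CN(240°) eclipsed 1.9 → 5.5 kcal/mol.
CN at 300° (staggered): Cl(0°)/CN(300°) gauche 0.5; Cl(0°)/Cl(60°) gauche 0.7; OCH3(120°)/Cl(60°) gauche 0.5; CHO(240°)/CN(300°) gauche 0.5 → 2.2 kcal/mol.
Max at 120° (5.8 kcal/mol), min at 300° (2.2 kcal/mol); barrier = 3.6 kcal/mol.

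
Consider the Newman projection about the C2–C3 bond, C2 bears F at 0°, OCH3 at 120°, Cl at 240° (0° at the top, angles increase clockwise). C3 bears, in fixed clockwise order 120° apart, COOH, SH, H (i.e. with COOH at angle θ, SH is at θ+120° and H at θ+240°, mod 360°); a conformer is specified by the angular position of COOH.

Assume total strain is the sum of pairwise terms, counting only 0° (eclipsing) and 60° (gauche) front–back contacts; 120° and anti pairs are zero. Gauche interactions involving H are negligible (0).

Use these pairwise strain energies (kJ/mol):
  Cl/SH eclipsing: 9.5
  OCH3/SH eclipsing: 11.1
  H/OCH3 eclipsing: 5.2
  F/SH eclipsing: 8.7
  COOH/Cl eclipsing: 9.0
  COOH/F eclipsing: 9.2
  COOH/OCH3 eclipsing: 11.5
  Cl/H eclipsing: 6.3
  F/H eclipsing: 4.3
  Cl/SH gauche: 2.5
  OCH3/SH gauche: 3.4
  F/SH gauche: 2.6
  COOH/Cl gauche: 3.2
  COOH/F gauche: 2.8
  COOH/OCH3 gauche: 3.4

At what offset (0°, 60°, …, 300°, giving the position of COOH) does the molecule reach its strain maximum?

COOH at 0° is eclipsed. F at 0° is eclipsed with COOH at 0° (9.2); OCH3 at 120° is eclipsed with SH at 120° (11.1); Cl at 240° is eclipsed with H at 240° (6.3). Total 26.6 kJ/mol.
COOH at 60° is staggered. F at 0° is gauche with COOH at 60° (2.8); OCH3 at 120° is gauche with COOH at 60° (3.4); OCH3 at 120° is gauche with SH at 180° (3.4); Cl at 240° is gauche with SH at 180° (2.5). Total 12.1 kJ/mol.
COOH at 120° is eclipsed. F at 0° is eclipsed with H at 0° (4.3); OCH3 at 120° is eclipsed with COOH at 120° (11.5); Cl at 240° is eclipsed with SH at 240° (9.5). Total 25.3 kJ/mol.
COOH at 180° is staggered. F at 0° is gauche with SH at 300° (2.6); OCH3 at 120° is gauche with COOH at 180° (3.4); Cl at 240° is gauche with COOH at 180° (3.2); Cl at 240° is gauche with SH at 300° (2.5). Total 11.7 kJ/mol.
COOH at 240° is eclipsed. F at 0° is eclipsed with SH at 0° (8.7); OCH3 at 120° is eclipsed with H at 120° (5.2); Cl at 240° is eclipsed with COOH at 240° (9.0). Total 22.9 kJ/mol.
COOH at 300° is staggered. F at 0° is gauche with COOH at 300° (2.8); F at 0° is gauche with SH at 60° (2.6); OCH3 at 120° is gauche with SH at 60° (3.4); Cl at 240° is gauche with COOH at 300° (3.2). Total 12.0 kJ/mol.
The maximum (26.6 kJ/mol) occurs with COOH at 0°.

0°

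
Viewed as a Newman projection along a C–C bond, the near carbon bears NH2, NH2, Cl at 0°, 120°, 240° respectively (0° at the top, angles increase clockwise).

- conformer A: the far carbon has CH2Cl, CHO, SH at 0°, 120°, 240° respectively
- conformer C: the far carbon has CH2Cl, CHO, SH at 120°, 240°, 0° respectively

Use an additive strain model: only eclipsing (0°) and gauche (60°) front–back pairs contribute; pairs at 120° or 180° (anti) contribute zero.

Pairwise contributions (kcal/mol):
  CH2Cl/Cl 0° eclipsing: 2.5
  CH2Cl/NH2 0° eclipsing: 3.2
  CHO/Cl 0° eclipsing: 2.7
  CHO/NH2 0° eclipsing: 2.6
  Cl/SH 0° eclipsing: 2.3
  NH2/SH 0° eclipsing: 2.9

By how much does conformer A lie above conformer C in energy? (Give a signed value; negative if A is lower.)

-0.7 kcal/mol

A (eclipsed): NH2(0°)/CH2Cl(0°) eclipsed 3.2; NH2(120°)/CHO(120°) eclipsed 2.6; Cl(240°)/SH(240°) eclipsed 2.3 → 8.1 kcal/mol.
C (eclipsed): NH2(0°)/SH(0°) eclipsed 2.9; NH2(120°)/CH2Cl(120°) eclipsed 3.2; Cl(240°)/CHO(240°) eclipsed 2.7 → 8.8 kcal/mol.
E(A) − E(C) = 8.1 − 8.8 = -0.7 kcal/mol.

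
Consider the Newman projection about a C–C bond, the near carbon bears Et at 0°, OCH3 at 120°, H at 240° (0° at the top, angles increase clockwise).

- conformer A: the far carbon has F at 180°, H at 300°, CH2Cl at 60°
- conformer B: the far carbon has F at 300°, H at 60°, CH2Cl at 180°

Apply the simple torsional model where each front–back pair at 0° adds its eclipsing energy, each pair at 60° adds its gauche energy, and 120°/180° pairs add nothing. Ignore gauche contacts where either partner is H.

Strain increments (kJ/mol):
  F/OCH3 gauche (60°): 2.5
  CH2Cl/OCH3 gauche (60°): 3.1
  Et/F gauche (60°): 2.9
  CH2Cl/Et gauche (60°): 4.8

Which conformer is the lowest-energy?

A (staggered): Et(0°)/CH2Cl(60°) gauche 4.8; OCH3(120°)/F(180°) gauche 2.5; OCH3(120°)/CH2Cl(60°) gauche 3.1 → 10.4 kJ/mol.
B (staggered): Et(0°)/F(300°) gauche 2.9; OCH3(120°)/CH2Cl(180°) gauche 3.1 → 6.0 kJ/mol.
B has the lowest total (6.0 kJ/mol).

B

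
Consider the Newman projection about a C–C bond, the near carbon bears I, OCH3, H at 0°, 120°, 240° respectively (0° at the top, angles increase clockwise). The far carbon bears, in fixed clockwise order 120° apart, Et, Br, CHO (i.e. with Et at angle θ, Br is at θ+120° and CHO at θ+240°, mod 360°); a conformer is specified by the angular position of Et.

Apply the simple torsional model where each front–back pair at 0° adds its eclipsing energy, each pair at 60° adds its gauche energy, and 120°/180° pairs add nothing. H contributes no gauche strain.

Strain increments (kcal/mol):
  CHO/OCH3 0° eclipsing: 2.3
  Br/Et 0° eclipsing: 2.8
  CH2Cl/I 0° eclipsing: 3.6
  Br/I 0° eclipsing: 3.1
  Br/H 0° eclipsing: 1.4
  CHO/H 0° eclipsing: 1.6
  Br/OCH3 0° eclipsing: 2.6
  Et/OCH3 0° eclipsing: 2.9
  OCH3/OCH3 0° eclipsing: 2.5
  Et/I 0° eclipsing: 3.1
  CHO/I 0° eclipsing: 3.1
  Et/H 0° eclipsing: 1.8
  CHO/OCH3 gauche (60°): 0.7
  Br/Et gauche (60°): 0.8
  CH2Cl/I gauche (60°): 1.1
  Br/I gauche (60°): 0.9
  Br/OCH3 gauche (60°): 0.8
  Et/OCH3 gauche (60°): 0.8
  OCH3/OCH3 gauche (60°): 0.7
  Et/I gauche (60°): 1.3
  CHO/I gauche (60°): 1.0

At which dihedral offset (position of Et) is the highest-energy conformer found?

120°

Et at 0° (eclipsed): I–Et eclipsed, OCH3–Br eclipsed, H–CHO eclipsed; 3.1 + 2.6 + 1.6 = 7.3 kcal/mol.
Et at 60° (staggered): I–Et gauche, I–CHO gauche, OCH3–Et gauche, OCH3–Br gauche; 1.3 + 1.0 + 0.8 + 0.8 = 3.9 kcal/mol.
Et at 120° (eclipsed): I–CHO eclipsed, OCH3–Et eclipsed, H–Br eclipsed; 3.1 + 2.9 + 1.4 = 7.4 kcal/mol.
Et at 180° (staggered): I–Br gauche, I–CHO gauche, OCH3–Et gauche, OCH3–CHO gauche; 0.9 + 1.0 + 0.8 + 0.7 = 3.4 kcal/mol.
Et at 240° (eclipsed): I–Br eclipsed, OCH3–CHO eclipsed, H–Et eclipsed; 3.1 + 2.3 + 1.8 = 7.2 kcal/mol.
Et at 300° (staggered): I–Et gauche, I–Br gauche, OCH3–Br gauche, OCH3–CHO gauche; 1.3 + 0.9 + 0.8 + 0.7 = 3.7 kcal/mol.
The maximum (7.4 kcal/mol) occurs with Et at 120°.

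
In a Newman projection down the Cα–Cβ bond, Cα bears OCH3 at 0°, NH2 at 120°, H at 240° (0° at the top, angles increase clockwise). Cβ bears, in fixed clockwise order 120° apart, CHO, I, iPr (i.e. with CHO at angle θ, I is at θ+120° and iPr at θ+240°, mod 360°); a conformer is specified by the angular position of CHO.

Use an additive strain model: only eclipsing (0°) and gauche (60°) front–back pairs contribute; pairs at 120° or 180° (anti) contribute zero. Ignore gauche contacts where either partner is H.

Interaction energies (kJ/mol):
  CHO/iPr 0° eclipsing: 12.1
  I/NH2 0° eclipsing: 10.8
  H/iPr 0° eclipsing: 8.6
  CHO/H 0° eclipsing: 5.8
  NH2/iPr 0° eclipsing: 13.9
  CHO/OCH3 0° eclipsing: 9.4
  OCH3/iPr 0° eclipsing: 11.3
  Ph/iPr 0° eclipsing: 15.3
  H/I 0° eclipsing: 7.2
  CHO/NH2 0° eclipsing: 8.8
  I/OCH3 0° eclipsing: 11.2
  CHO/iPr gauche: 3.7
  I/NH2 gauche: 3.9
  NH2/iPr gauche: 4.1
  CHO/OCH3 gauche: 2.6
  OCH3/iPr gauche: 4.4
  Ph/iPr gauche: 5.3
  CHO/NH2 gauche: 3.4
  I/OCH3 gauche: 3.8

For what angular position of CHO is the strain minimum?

60°

CHO at 0° (eclipsed): OCH3(0°)/CHO(0°) eclipsed 9.4; NH2(120°)/I(120°) eclipsed 10.8; H(240°)/iPr(240°) eclipsed 8.6 → 28.8 kJ/mol.
CHO at 60° (staggered): OCH3(0°)/CHO(60°) gauche 2.6; OCH3(0°)/iPr(300°) gauche 4.4; NH2(120°)/CHO(60°) gauche 3.4; NH2(120°)/I(180°) gauche 3.9 → 14.3 kJ/mol.
CHO at 120° (eclipsed): OCH3(0°)/iPr(0°) eclipsed 11.3; NH2(120°)/CHO(120°) eclipsed 8.8; H(240°)/I(240°) eclipsed 7.2 → 27.3 kJ/mol.
CHO at 180° (staggered): OCH3(0°)/I(300°) gauche 3.8; OCH3(0°)/iPr(60°) gauche 4.4; NH2(120°)/CHO(180°) gauche 3.4; NH2(120°)/iPr(60°) gauche 4.1 → 15.7 kJ/mol.
CHO at 240° (eclipsed): OCH3(0°)/I(0°) eclipsed 11.2; NH2(120°)/iPr(120°) eclipsed 13.9; H(240°)/CHO(240°) eclipsed 5.8 → 30.9 kJ/mol.
CHO at 300° (staggered): OCH3(0°)/CHO(300°) gauche 2.6; OCH3(0°)/I(60°) gauche 3.8; NH2(120°)/I(60°) gauche 3.9; NH2(120°)/iPr(180°) gauche 4.1 → 14.4 kJ/mol.
The minimum (14.3 kJ/mol) occurs with CHO at 60°.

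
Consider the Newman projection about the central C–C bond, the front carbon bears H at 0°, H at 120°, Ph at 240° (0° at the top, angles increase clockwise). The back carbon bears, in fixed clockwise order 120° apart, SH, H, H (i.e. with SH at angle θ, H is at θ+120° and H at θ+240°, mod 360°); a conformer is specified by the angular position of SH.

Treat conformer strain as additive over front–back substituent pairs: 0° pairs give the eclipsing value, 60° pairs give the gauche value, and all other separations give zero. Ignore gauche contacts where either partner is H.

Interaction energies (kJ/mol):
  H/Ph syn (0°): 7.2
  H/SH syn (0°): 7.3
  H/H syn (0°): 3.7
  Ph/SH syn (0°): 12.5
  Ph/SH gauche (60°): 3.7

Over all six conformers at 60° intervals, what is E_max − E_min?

19.9 kJ/mol

SH at 0° is eclipsed. H at 0° is eclipsed with SH at 0° (7.3); H at 120° is eclipsed with H at 120° (3.7); Ph at 240° is eclipsed with H at 240° (7.2). Total 18.2 kJ/mol.
SH at 60° (staggered): no non-H gauche contacts → 0.0 kJ/mol.
SH at 120° is eclipsed. H at 0° is eclipsed with H at 0° (3.7); H at 120° is eclipsed with SH at 120° (7.3); Ph at 240° is eclipsed with H at 240° (7.2). Total 18.2 kJ/mol.
SH at 180° is staggered. Ph at 240° is gauche with SH at 180° (3.7). Total 3.7 kJ/mol.
SH at 240° is eclipsed. H at 0° is eclipsed with H at 0° (3.7); H at 120° is eclipsed with H at 120° (3.7); Ph at 240° is eclipsed with SH at 240° (12.5). Total 19.9 kJ/mol.
SH at 300° is staggered. Ph at 240° is gauche with SH at 300° (3.7). Total 3.7 kJ/mol.
Max at 240° (19.9 kJ/mol), min at 60° (0.0 kJ/mol); barrier = 19.9 kJ/mol.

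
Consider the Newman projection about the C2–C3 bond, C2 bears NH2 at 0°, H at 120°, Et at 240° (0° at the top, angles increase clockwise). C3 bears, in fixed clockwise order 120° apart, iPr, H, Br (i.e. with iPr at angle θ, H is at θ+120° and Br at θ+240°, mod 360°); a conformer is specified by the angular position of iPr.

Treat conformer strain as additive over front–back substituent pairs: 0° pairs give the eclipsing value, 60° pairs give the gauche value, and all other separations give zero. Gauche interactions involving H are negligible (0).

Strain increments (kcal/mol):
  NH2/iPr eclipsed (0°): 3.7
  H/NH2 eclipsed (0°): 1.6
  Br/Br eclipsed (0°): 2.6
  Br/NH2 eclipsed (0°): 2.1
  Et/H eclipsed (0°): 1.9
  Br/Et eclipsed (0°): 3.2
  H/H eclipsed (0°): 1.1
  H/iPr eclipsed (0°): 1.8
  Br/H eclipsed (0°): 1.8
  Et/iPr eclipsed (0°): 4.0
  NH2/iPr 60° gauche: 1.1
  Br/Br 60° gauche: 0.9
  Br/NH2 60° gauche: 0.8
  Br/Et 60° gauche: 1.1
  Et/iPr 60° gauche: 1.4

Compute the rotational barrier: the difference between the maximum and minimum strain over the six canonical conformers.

5.8 kcal/mol

iPr at 0° (eclipsed): NH2–iPr eclipsed, H–H eclipsed, Et–Br eclipsed; 3.7 + 1.1 + 3.2 = 8.0 kcal/mol.
iPr at 60° (staggered): NH2–iPr gauche, NH2–Br gauche, Et–Br gauche; 1.1 + 0.8 + 1.1 = 3.0 kcal/mol.
iPr at 120° (eclipsed): NH2–Br eclipsed, H–iPr eclipsed, Et–H eclipsed; 2.1 + 1.8 + 1.9 = 5.8 kcal/mol.
iPr at 180° (staggered): NH2–Br gauche, Et–iPr gauche; 0.8 + 1.4 = 2.2 kcal/mol.
iPr at 240° (eclipsed): NH2–H eclipsed, H–Br eclipsed, Et–iPr eclipsed; 1.6 + 1.8 + 4.0 = 7.4 kcal/mol.
iPr at 300° (staggered): NH2–iPr gauche, Et–iPr gauche, Et–Br gauche; 1.1 + 1.4 + 1.1 = 3.6 kcal/mol.
Max at 0° (8.0 kcal/mol), min at 180° (2.2 kcal/mol); barrier = 5.8 kcal/mol.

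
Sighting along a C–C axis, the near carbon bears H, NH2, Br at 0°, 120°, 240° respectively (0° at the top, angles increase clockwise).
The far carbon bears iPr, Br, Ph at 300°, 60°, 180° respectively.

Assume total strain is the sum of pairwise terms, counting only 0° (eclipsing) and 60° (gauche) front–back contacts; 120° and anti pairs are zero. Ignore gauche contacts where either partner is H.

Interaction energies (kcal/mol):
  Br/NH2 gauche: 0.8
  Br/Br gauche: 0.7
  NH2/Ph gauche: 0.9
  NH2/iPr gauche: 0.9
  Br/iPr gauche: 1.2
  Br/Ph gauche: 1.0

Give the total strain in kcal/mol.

3.9 kcal/mol

This conformer is staggered. NH2 at 120° is gauche with Br at 60° (0.8); NH2 at 120° is gauche with Ph at 180° (0.9); Br at 240° is gauche with iPr at 300° (1.2); Br at 240° is gauche with Ph at 180° (1.0). Total 3.9 kcal/mol.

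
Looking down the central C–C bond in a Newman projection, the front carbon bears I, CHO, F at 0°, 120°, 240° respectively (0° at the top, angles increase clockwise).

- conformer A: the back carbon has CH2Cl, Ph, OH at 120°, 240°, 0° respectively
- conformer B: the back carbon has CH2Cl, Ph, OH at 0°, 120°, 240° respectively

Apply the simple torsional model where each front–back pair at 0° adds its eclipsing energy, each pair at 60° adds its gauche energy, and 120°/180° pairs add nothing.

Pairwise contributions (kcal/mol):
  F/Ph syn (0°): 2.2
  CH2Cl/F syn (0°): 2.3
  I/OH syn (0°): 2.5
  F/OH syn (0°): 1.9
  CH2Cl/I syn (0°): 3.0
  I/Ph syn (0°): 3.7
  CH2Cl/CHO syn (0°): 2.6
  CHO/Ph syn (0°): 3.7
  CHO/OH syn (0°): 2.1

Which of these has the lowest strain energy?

A

A (eclipsed): I–OH eclipsed, CHO–CH2Cl eclipsed, F–Ph eclipsed; 2.5 + 2.6 + 2.2 = 7.3 kcal/mol.
B (eclipsed): I–CH2Cl eclipsed, CHO–Ph eclipsed, F–OH eclipsed; 3.0 + 3.7 + 1.9 = 8.6 kcal/mol.
A has the lowest total (7.3 kcal/mol).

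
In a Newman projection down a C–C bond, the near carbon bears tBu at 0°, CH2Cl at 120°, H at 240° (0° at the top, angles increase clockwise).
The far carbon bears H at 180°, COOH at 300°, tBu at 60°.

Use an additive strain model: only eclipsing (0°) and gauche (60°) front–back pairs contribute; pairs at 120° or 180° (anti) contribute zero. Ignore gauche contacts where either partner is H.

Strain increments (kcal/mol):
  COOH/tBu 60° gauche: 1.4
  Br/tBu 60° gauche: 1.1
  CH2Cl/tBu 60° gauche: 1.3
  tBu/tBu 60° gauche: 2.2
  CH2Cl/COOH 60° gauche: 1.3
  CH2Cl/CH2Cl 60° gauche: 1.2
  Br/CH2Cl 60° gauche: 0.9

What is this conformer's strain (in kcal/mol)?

This conformer is staggered. tBu at 0° is gauche with COOH at 300° (1.4); tBu at 0° is gauche with tBu at 60° (2.2); CH2Cl at 120° is gauche with tBu at 60° (1.3). Total 4.9 kcal/mol.

4.9 kcal/mol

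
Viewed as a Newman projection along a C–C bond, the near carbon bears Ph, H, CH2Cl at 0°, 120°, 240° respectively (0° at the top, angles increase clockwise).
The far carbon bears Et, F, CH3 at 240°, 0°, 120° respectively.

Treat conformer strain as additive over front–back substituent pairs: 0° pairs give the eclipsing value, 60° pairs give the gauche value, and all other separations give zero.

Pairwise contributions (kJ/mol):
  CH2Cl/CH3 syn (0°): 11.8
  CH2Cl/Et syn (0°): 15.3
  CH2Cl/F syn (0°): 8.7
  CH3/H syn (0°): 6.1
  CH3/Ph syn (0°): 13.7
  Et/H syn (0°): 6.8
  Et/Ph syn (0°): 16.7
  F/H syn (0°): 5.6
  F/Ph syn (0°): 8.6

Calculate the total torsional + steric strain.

This conformer (eclipsed): Ph–F eclipsed, H–CH3 eclipsed, CH2Cl–Et eclipsed; 8.6 + 6.1 + 15.3 = 30.0 kJ/mol.

30.0 kJ/mol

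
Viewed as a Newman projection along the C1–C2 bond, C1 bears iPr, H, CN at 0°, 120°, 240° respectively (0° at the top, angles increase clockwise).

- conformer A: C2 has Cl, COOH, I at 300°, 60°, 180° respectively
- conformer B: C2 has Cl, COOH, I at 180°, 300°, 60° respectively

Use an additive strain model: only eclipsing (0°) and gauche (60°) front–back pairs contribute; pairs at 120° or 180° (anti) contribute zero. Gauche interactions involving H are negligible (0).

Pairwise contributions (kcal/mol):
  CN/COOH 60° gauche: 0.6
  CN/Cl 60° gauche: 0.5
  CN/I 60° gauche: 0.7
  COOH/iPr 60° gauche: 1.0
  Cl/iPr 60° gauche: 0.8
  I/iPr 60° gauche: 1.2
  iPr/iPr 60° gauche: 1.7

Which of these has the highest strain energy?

B

A (staggered): iPr(0°)/Cl(300°) gauche 0.8; iPr(0°)/COOH(60°) gauche 1.0; CN(240°)/Cl(300°) gauche 0.5; CN(240°)/I(180°) gauche 0.7 → 3.0 kcal/mol.
B (staggered): iPr(0°)/COOH(300°) gauche 1.0; iPr(0°)/I(60°) gauche 1.2; CN(240°)/Cl(180°) gauche 0.5; CN(240°)/COOH(300°) gauche 0.6 → 3.3 kcal/mol.
B has the highest total (3.3 kcal/mol).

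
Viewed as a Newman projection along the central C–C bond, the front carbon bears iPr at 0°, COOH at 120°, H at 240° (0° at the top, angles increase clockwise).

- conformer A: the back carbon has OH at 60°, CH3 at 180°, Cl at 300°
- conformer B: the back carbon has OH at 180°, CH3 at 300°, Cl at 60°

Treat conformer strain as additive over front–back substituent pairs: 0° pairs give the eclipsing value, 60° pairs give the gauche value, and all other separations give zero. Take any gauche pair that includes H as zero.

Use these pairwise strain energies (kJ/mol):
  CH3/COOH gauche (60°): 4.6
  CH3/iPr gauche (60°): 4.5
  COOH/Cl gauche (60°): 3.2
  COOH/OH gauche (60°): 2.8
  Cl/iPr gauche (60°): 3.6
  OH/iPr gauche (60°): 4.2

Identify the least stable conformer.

A

A (staggered): iPr(0°)/OH(60°) gauche 4.2; iPr(0°)/Cl(300°) gauche 3.6; COOH(120°)/OH(60°) gauche 2.8; COOH(120°)/CH3(180°) gauche 4.6 → 15.2 kJ/mol.
B (staggered): iPr(0°)/CH3(300°) gauche 4.5; iPr(0°)/Cl(60°) gauche 3.6; COOH(120°)/OH(180°) gauche 2.8; COOH(120°)/Cl(60°) gauche 3.2 → 14.1 kJ/mol.
A has the highest total (15.2 kJ/mol).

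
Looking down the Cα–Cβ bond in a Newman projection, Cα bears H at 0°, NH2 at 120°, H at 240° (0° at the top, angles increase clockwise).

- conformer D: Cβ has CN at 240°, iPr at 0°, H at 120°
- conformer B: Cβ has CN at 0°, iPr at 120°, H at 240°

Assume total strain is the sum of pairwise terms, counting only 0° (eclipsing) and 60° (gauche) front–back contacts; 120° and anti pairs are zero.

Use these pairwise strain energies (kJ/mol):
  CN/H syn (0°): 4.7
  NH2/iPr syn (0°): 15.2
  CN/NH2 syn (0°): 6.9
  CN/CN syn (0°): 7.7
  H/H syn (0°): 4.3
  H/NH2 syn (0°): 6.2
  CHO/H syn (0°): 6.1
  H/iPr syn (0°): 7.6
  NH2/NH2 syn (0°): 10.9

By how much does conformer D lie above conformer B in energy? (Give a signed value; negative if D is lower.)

-5.7 kJ/mol

D (eclipsed): H(0°)/iPr(0°) eclipsed 7.6; NH2(120°)/H(120°) eclipsed 6.2; H(240°)/CN(240°) eclipsed 4.7 → 18.5 kJ/mol.
B (eclipsed): H(0°)/CN(0°) eclipsed 4.7; NH2(120°)/iPr(120°) eclipsed 15.2; H(240°)/H(240°) eclipsed 4.3 → 24.2 kJ/mol.
E(D) − E(B) = 18.5 − 24.2 = -5.7 kJ/mol.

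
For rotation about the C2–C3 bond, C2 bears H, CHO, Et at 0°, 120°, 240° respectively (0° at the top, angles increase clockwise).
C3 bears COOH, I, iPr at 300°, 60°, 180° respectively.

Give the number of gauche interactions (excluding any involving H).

Non-H gauche pairs: CHO(120°)/I(60°); CHO(120°)/iPr(180°); Et(240°)/COOH(300°); Et(240°)/iPr(180°) — 4 interactions.

4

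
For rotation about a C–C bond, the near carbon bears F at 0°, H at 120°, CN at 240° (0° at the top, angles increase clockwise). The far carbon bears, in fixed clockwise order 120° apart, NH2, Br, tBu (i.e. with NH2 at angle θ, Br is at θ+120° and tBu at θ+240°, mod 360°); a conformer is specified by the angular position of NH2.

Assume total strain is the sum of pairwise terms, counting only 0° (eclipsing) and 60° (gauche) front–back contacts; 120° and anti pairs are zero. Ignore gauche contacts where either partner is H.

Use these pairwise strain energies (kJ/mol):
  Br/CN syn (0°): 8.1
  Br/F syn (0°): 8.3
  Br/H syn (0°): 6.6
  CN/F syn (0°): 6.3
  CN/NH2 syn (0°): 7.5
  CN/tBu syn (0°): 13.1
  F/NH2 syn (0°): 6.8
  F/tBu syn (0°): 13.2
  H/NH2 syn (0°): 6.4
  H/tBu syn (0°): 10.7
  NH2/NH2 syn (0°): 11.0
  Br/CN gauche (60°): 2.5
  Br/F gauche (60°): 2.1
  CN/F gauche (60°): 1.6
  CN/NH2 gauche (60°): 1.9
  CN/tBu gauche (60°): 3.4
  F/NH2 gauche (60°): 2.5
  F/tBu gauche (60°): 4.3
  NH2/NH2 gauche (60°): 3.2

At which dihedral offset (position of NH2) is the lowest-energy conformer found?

NH2 at 0° is eclipsed. F at 0° is eclipsed with NH2 at 0° (6.8); H at 120° is eclipsed with Br at 120° (6.6); CN at 240° is eclipsed with tBu at 240° (13.1). Total 26.5 kJ/mol.
NH2 at 60° is staggered. F at 0° is gauche with NH2 at 60° (2.5); F at 0° is gauche with tBu at 300° (4.3); CN at 240° is gauche with Br at 180° (2.5); CN at 240° is gauche with tBu at 300° (3.4). Total 12.7 kJ/mol.
NH2 at 120° is eclipsed. F at 0° is eclipsed with tBu at 0° (13.2); H at 120° is eclipsed with NH2 at 120° (6.4); CN at 240° is eclipsed with Br at 240° (8.1). Total 27.7 kJ/mol.
NH2 at 180° is staggered. F at 0° is gauche with Br at 300° (2.1); F at 0° is gauche with tBu at 60° (4.3); CN at 240° is gauche with NH2 at 180° (1.9); CN at 240° is gauche with Br at 300° (2.5). Total 10.8 kJ/mol.
NH2 at 240° is eclipsed. F at 0° is eclipsed with Br at 0° (8.3); H at 120° is eclipsed with tBu at 120° (10.7); CN at 240° is eclipsed with NH2 at 240° (7.5). Total 26.5 kJ/mol.
NH2 at 300° is staggered. F at 0° is gauche with NH2 at 300° (2.5); F at 0° is gauche with Br at 60° (2.1); CN at 240° is gauche with NH2 at 300° (1.9); CN at 240° is gauche with tBu at 180° (3.4). Total 9.9 kJ/mol.
The minimum (9.9 kJ/mol) occurs with NH2 at 300°.

300°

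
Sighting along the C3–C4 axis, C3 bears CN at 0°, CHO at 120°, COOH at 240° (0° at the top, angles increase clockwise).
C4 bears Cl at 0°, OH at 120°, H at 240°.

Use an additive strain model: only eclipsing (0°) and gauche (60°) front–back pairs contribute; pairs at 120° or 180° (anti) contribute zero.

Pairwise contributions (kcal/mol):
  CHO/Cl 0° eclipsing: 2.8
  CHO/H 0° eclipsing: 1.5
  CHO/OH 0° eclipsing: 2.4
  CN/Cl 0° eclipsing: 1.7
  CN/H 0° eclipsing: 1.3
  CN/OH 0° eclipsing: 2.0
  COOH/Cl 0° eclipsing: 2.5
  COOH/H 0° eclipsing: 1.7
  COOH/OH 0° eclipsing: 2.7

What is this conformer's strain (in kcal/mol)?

5.8 kcal/mol

This conformer (eclipsed): CN–Cl eclipsed, CHO–OH eclipsed, COOH–H eclipsed; 1.7 + 2.4 + 1.7 = 5.8 kcal/mol.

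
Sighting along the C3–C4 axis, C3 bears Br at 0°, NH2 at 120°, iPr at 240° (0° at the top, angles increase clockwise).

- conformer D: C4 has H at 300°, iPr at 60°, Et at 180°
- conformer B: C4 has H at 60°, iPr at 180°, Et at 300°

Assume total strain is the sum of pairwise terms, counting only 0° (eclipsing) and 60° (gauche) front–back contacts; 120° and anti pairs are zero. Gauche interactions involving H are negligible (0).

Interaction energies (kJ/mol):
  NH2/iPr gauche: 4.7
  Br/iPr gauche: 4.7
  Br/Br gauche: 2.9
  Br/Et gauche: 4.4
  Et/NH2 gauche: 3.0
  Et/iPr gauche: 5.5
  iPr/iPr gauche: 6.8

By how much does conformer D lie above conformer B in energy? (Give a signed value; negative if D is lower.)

D (staggered): Br(0°)/iPr(60°) gauche 4.7; NH2(120°)/iPr(60°) gauche 4.7; NH2(120°)/Et(180°) gauche 3.0; iPr(240°)/Et(180°) gauche 5.5 → 17.9 kJ/mol.
B (staggered): Br(0°)/Et(300°) gauche 4.4; NH2(120°)/iPr(180°) gauche 4.7; iPr(240°)/iPr(180°) gauche 6.8; iPr(240°)/Et(300°) gauche 5.5 → 21.4 kJ/mol.
E(D) − E(B) = 17.9 − 21.4 = -3.5 kJ/mol.

-3.5 kJ/mol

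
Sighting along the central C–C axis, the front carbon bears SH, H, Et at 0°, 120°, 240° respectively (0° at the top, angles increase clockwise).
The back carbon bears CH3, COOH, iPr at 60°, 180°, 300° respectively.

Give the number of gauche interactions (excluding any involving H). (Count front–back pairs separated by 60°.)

Non-H gauche pairs: SH(0°)/CH3(60°); SH(0°)/iPr(300°); Et(240°)/COOH(180°); Et(240°)/iPr(300°) — 4 interactions.

4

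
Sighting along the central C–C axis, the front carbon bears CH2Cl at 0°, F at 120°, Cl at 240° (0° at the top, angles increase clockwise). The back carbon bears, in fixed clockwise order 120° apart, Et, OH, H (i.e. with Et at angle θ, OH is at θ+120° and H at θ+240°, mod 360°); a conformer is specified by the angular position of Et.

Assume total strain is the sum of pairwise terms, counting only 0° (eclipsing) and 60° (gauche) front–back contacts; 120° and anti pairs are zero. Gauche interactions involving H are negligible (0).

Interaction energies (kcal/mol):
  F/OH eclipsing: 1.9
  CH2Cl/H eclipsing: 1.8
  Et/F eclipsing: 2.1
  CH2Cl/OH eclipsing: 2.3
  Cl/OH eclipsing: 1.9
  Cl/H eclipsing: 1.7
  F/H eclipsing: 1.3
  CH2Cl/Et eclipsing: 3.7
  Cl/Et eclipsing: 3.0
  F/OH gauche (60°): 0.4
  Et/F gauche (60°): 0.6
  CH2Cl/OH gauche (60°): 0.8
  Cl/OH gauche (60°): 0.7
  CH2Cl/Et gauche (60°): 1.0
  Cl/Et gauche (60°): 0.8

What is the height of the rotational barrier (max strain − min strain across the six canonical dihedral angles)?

4.6 kcal/mol

Et at 0° is eclipsed. CH2Cl at 0° is eclipsed with Et at 0° (3.7); F at 120° is eclipsed with OH at 120° (1.9); Cl at 240° is eclipsed with H at 240° (1.7). Total 7.3 kcal/mol.
Et at 60° is staggered. CH2Cl at 0° is gauche with Et at 60° (1.0); F at 120° is gauche with Et at 60° (0.6); F at 120° is gauche with OH at 180° (0.4); Cl at 240° is gauche with OH at 180° (0.7). Total 2.7 kcal/mol.
Et at 120° is eclipsed. CH2Cl at 0° is eclipsed with H at 0° (1.8); F at 120° is eclipsed with Et at 120° (2.1); Cl at 240° is eclipsed with OH at 240° (1.9). Total 5.8 kcal/mol.
Et at 180° is staggered. CH2Cl at 0° is gauche with OH at 300° (0.8); F at 120° is gauche with Et at 180° (0.6); Cl at 240° is gauche with Et at 180° (0.8); Cl at 240° is gauche with OH at 300° (0.7). Total 2.9 kcal/mol.
Et at 240° is eclipsed. CH2Cl at 0° is eclipsed with OH at 0° (2.3); F at 120° is eclipsed with H at 120° (1.3); Cl at 240° is eclipsed with Et at 240° (3.0). Total 6.6 kcal/mol.
Et at 300° is staggered. CH2Cl at 0° is gauche with Et at 300° (1.0); CH2Cl at 0° is gauche with OH at 60° (0.8); F at 120° is gauche with OH at 60° (0.4); Cl at 240° is gauche with Et at 300° (0.8). Total 3.0 kcal/mol.
Max at 0° (7.3 kcal/mol), min at 60° (2.7 kcal/mol); barrier = 4.6 kcal/mol.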